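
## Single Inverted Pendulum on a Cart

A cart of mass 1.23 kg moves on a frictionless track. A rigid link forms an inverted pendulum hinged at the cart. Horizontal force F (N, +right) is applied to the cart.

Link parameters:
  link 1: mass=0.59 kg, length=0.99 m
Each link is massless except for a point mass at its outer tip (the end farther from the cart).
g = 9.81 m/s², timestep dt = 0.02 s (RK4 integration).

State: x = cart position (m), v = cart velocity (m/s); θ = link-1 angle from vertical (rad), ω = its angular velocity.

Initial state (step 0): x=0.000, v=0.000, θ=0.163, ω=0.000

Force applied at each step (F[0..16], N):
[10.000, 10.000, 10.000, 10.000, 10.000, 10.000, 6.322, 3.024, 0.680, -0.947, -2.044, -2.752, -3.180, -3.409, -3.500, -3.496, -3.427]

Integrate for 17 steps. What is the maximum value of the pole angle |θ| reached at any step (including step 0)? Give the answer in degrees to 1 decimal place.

Answer: 9.3°

Derivation:
apply F[0]=+10.000 → step 1: x=0.001, v=0.146, θ=0.162, ω=-0.113
apply F[1]=+10.000 → step 2: x=0.006, v=0.292, θ=0.158, ω=-0.227
apply F[2]=+10.000 → step 3: x=0.013, v=0.438, θ=0.153, ω=-0.343
apply F[3]=+10.000 → step 4: x=0.023, v=0.586, θ=0.145, ω=-0.461
apply F[4]=+10.000 → step 5: x=0.037, v=0.734, θ=0.134, ω=-0.582
apply F[5]=+10.000 → step 6: x=0.053, v=0.884, θ=0.121, ω=-0.707
apply F[6]=+6.322 → step 7: x=0.071, v=0.977, θ=0.107, ω=-0.776
apply F[7]=+3.024 → step 8: x=0.091, v=1.017, θ=0.091, ω=-0.797
apply F[8]=+0.680 → step 9: x=0.112, v=1.021, θ=0.075, ω=-0.785
apply F[9]=-0.947 → step 10: x=0.132, v=0.999, θ=0.060, ω=-0.750
apply F[10]=-2.044 → step 11: x=0.151, v=0.962, θ=0.045, ω=-0.701
apply F[11]=-2.752 → step 12: x=0.170, v=0.913, θ=0.032, ω=-0.645
apply F[12]=-3.180 → step 13: x=0.188, v=0.859, θ=0.019, ω=-0.586
apply F[13]=-3.409 → step 14: x=0.205, v=0.803, θ=0.008, ω=-0.526
apply F[14]=-3.500 → step 15: x=0.220, v=0.745, θ=-0.002, ω=-0.467
apply F[15]=-3.496 → step 16: x=0.234, v=0.689, θ=-0.010, ω=-0.412
apply F[16]=-3.427 → step 17: x=0.248, v=0.635, θ=-0.018, ω=-0.359
Max |angle| over trajectory = 0.163 rad = 9.3°.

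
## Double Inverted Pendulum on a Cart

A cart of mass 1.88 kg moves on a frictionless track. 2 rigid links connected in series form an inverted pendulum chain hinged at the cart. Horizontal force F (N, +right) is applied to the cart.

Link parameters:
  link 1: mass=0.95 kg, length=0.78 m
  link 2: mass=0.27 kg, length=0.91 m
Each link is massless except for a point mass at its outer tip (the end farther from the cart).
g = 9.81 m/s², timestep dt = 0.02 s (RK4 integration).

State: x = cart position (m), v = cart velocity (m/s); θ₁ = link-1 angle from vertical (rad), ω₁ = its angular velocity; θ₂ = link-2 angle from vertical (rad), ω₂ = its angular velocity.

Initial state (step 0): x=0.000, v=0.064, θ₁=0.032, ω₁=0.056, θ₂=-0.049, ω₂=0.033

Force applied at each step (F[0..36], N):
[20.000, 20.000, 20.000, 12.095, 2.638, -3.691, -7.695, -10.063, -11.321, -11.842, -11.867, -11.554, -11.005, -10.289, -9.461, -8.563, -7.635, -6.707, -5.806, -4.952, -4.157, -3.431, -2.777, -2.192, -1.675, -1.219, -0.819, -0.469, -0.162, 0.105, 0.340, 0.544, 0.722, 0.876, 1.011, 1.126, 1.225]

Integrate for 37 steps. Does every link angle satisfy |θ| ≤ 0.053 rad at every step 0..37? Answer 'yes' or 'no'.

apply F[0]=+20.000 → step 1: x=0.003, v=0.273, θ₁=0.031, ω₁=-0.197, θ₂=-0.049, ω₂=0.010
apply F[1]=+20.000 → step 2: x=0.011, v=0.482, θ₁=0.024, ω₁=-0.453, θ₂=-0.049, ω₂=-0.011
apply F[2]=+20.000 → step 3: x=0.023, v=0.692, θ₁=0.012, ω₁=-0.713, θ₂=-0.049, ω₂=-0.030
apply F[3]=+12.095 → step 4: x=0.038, v=0.820, θ₁=-0.003, ω₁=-0.873, θ₂=-0.050, ω₂=-0.044
apply F[4]=+2.638 → step 5: x=0.054, v=0.850, θ₁=-0.021, ω₁=-0.911, θ₂=-0.051, ω₂=-0.054
apply F[5]=-3.691 → step 6: x=0.071, v=0.814, θ₁=-0.039, ω₁=-0.871, θ₂=-0.052, ω₂=-0.060
apply F[6]=-7.695 → step 7: x=0.087, v=0.738, θ₁=-0.056, ω₁=-0.786, θ₂=-0.053, ω₂=-0.061
apply F[7]=-10.063 → step 8: x=0.100, v=0.639, θ₁=-0.070, ω₁=-0.675, θ₂=-0.054, ω₂=-0.058
apply F[8]=-11.321 → step 9: x=0.112, v=0.528, θ₁=-0.082, ω₁=-0.555, θ₂=-0.055, ω₂=-0.052
apply F[9]=-11.842 → step 10: x=0.121, v=0.414, θ₁=-0.092, ω₁=-0.433, θ₂=-0.056, ω₂=-0.043
apply F[10]=-11.867 → step 11: x=0.129, v=0.300, θ₁=-0.100, ω₁=-0.315, θ₂=-0.057, ω₂=-0.032
apply F[11]=-11.554 → step 12: x=0.134, v=0.191, θ₁=-0.105, ω₁=-0.205, θ₂=-0.058, ω₂=-0.019
apply F[12]=-11.005 → step 13: x=0.136, v=0.088, θ₁=-0.108, ω₁=-0.104, θ₂=-0.058, ω₂=-0.005
apply F[13]=-10.289 → step 14: x=0.137, v=-0.007, θ₁=-0.109, ω₁=-0.014, θ₂=-0.058, ω₂=0.010
apply F[14]=-9.461 → step 15: x=0.136, v=-0.093, θ₁=-0.109, ω₁=0.064, θ₂=-0.057, ω₂=0.025
apply F[15]=-8.563 → step 16: x=0.134, v=-0.170, θ₁=-0.107, ω₁=0.132, θ₂=-0.057, ω₂=0.040
apply F[16]=-7.635 → step 17: x=0.129, v=-0.237, θ₁=-0.104, ω₁=0.188, θ₂=-0.056, ω₂=0.053
apply F[17]=-6.707 → step 18: x=0.124, v=-0.296, θ₁=-0.099, ω₁=0.233, θ₂=-0.055, ω₂=0.067
apply F[18]=-5.806 → step 19: x=0.118, v=-0.345, θ₁=-0.094, ω₁=0.268, θ₂=-0.053, ω₂=0.079
apply F[19]=-4.952 → step 20: x=0.110, v=-0.386, θ₁=-0.089, ω₁=0.295, θ₂=-0.052, ω₂=0.090
apply F[20]=-4.157 → step 21: x=0.102, v=-0.419, θ₁=-0.083, ω₁=0.313, θ₂=-0.050, ω₂=0.099
apply F[21]=-3.431 → step 22: x=0.094, v=-0.445, θ₁=-0.076, ω₁=0.325, θ₂=-0.048, ω₂=0.108
apply F[22]=-2.777 → step 23: x=0.085, v=-0.466, θ₁=-0.070, ω₁=0.330, θ₂=-0.045, ω₂=0.115
apply F[23]=-2.192 → step 24: x=0.075, v=-0.481, θ₁=-0.063, ω₁=0.331, θ₂=-0.043, ω₂=0.121
apply F[24]=-1.675 → step 25: x=0.065, v=-0.491, θ₁=-0.057, ω₁=0.328, θ₂=-0.041, ω₂=0.126
apply F[25]=-1.219 → step 26: x=0.056, v=-0.497, θ₁=-0.050, ω₁=0.322, θ₂=-0.038, ω₂=0.130
apply F[26]=-0.819 → step 27: x=0.046, v=-0.500, θ₁=-0.044, ω₁=0.313, θ₂=-0.035, ω₂=0.133
apply F[27]=-0.469 → step 28: x=0.036, v=-0.500, θ₁=-0.038, ω₁=0.302, θ₂=-0.033, ω₂=0.135
apply F[28]=-0.162 → step 29: x=0.026, v=-0.497, θ₁=-0.032, ω₁=0.289, θ₂=-0.030, ω₂=0.136
apply F[29]=+0.105 → step 30: x=0.016, v=-0.492, θ₁=-0.026, ω₁=0.276, θ₂=-0.027, ω₂=0.136
apply F[30]=+0.340 → step 31: x=0.006, v=-0.486, θ₁=-0.021, ω₁=0.262, θ₂=-0.024, ω₂=0.135
apply F[31]=+0.544 → step 32: x=-0.004, v=-0.478, θ₁=-0.016, ω₁=0.247, θ₂=-0.022, ω₂=0.134
apply F[32]=+0.722 → step 33: x=-0.013, v=-0.468, θ₁=-0.011, ω₁=0.232, θ₂=-0.019, ω₂=0.132
apply F[33]=+0.876 → step 34: x=-0.022, v=-0.458, θ₁=-0.006, ω₁=0.218, θ₂=-0.017, ω₂=0.129
apply F[34]=+1.011 → step 35: x=-0.031, v=-0.447, θ₁=-0.002, ω₁=0.203, θ₂=-0.014, ω₂=0.126
apply F[35]=+1.126 → step 36: x=-0.040, v=-0.435, θ₁=0.002, ω₁=0.188, θ₂=-0.011, ω₂=0.123
apply F[36]=+1.225 → step 37: x=-0.049, v=-0.422, θ₁=0.005, ω₁=0.174, θ₂=-0.009, ω₂=0.119
Max |angle| over trajectory = 0.109 rad; bound = 0.053 → exceeded.

Answer: no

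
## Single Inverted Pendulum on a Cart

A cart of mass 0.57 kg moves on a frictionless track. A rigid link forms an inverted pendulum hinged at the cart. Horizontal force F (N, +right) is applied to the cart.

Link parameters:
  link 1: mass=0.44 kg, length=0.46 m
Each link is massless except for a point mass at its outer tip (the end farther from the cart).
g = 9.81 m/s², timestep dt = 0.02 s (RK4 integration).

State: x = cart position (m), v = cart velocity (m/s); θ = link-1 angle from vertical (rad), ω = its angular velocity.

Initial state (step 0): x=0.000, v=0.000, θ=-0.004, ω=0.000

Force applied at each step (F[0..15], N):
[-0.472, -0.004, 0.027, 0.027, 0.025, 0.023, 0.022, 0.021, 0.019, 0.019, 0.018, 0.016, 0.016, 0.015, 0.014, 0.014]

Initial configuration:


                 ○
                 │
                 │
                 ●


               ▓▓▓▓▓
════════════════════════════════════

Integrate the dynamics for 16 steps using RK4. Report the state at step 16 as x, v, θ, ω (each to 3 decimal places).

Answer: x=-0.003, v=-0.005, θ=0.001, ω=0.003

Derivation:
apply F[0]=-0.472 → step 1: x=-0.000, v=-0.016, θ=-0.004, ω=0.033
apply F[1]=-0.004 → step 2: x=-0.000, v=-0.016, θ=-0.003, ω=0.031
apply F[2]=+0.027 → step 3: x=-0.001, v=-0.014, θ=-0.002, ω=0.027
apply F[3]=+0.027 → step 4: x=-0.001, v=-0.013, θ=-0.002, ω=0.023
apply F[4]=+0.025 → step 5: x=-0.001, v=-0.012, θ=-0.002, ω=0.020
apply F[5]=+0.023 → step 6: x=-0.002, v=-0.011, θ=-0.001, ω=0.017
apply F[6]=+0.022 → step 7: x=-0.002, v=-0.010, θ=-0.001, ω=0.015
apply F[7]=+0.021 → step 8: x=-0.002, v=-0.009, θ=-0.001, ω=0.012
apply F[8]=+0.019 → step 9: x=-0.002, v=-0.008, θ=-0.000, ω=0.011
apply F[9]=+0.019 → step 10: x=-0.002, v=-0.008, θ=-0.000, ω=0.009
apply F[10]=+0.018 → step 11: x=-0.002, v=-0.007, θ=0.000, ω=0.008
apply F[11]=+0.016 → step 12: x=-0.003, v=-0.006, θ=0.000, ω=0.006
apply F[12]=+0.016 → step 13: x=-0.003, v=-0.006, θ=0.000, ω=0.005
apply F[13]=+0.015 → step 14: x=-0.003, v=-0.005, θ=0.000, ω=0.004
apply F[14]=+0.014 → step 15: x=-0.003, v=-0.005, θ=0.000, ω=0.004
apply F[15]=+0.014 → step 16: x=-0.003, v=-0.005, θ=0.001, ω=0.003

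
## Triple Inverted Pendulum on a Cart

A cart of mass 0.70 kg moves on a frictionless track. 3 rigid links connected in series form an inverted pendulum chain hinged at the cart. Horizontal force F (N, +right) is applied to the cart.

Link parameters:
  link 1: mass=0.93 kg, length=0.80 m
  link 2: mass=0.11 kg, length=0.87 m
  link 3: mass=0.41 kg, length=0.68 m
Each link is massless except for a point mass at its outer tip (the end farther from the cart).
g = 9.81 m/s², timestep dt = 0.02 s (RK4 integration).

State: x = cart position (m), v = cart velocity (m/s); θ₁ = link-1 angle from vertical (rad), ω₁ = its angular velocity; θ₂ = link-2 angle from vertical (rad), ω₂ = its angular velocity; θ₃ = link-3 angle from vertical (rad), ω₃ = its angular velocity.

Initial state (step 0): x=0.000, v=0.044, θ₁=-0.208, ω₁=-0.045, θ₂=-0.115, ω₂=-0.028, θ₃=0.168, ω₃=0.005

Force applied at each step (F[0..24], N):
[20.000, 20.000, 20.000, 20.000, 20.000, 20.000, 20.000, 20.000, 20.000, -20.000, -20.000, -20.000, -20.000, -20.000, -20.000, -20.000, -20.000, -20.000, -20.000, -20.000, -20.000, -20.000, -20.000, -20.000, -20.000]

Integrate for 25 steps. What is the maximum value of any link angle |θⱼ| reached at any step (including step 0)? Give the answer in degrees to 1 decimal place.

Answer: 151.9°

Derivation:
apply F[0]=+20.000 → step 1: x=0.007, v=0.640, θ₁=-0.217, ω₁=-0.829, θ₂=-0.116, ω₂=-0.074, θ₃=0.169, ω₃=0.099
apply F[1]=+20.000 → step 2: x=0.026, v=1.226, θ₁=-0.241, ω₁=-1.599, θ₂=-0.118, ω₂=-0.098, θ₃=0.172, ω₃=0.150
apply F[2]=+20.000 → step 3: x=0.056, v=1.789, θ₁=-0.281, ω₁=-2.340, θ₂=-0.120, ω₂=-0.086, θ₃=0.175, ω₃=0.123
apply F[3]=+20.000 → step 4: x=0.097, v=2.311, θ₁=-0.334, ω₁=-3.028, θ₂=-0.121, ω₂=-0.036, θ₃=0.176, ω₃=-0.006
apply F[4]=+20.000 → step 5: x=0.148, v=2.775, θ₁=-0.401, ω₁=-3.638, θ₂=-0.121, ω₂=0.039, θ₃=0.174, ω₃=-0.242
apply F[5]=+20.000 → step 6: x=0.207, v=3.166, θ₁=-0.479, ω₁=-4.148, θ₂=-0.119, ω₂=0.116, θ₃=0.166, ω₃=-0.566
apply F[6]=+20.000 → step 7: x=0.274, v=3.477, θ₁=-0.566, ω₁=-4.553, θ₂=-0.117, ω₂=0.165, θ₃=0.151, ω₃=-0.944
apply F[7]=+20.000 → step 8: x=0.346, v=3.712, θ₁=-0.661, ω₁=-4.861, θ₂=-0.113, ω₂=0.160, θ₃=0.128, ω₃=-1.334
apply F[8]=+20.000 → step 9: x=0.422, v=3.881, θ₁=-0.760, ω₁=-5.088, θ₂=-0.111, ω₂=0.083, θ₃=0.097, ω₃=-1.698
apply F[9]=-20.000 → step 10: x=0.495, v=3.403, θ₁=-0.860, ω₁=-4.866, θ₂=-0.108, ω₂=0.141, θ₃=0.064, ω₃=-1.664
apply F[10]=-20.000 → step 11: x=0.558, v=2.955, θ₁=-0.955, ω₁=-4.731, θ₂=-0.105, ω₂=0.223, θ₃=0.031, ω₃=-1.630
apply F[11]=-20.000 → step 12: x=0.613, v=2.525, θ₁=-1.049, ω₁=-4.665, θ₂=-0.099, ω₂=0.325, θ₃=-0.001, ω₃=-1.605
apply F[12]=-20.000 → step 13: x=0.659, v=2.102, θ₁=-1.142, ω₁=-4.655, θ₂=-0.092, ω₂=0.441, θ₃=-0.033, ω₃=-1.591
apply F[13]=-20.000 → step 14: x=0.697, v=1.679, θ₁=-1.236, ω₁=-4.695, θ₂=-0.082, ω₂=0.563, θ₃=-0.065, ω₃=-1.587
apply F[14]=-20.000 → step 15: x=0.726, v=1.249, θ₁=-1.331, ω₁=-4.780, θ₂=-0.069, ω₂=0.682, θ₃=-0.097, ω₃=-1.587
apply F[15]=-20.000 → step 16: x=0.747, v=0.804, θ₁=-1.427, ω₁=-4.910, θ₂=-0.054, ω₂=0.787, θ₃=-0.129, ω₃=-1.584
apply F[16]=-20.000 → step 17: x=0.758, v=0.339, θ₁=-1.527, ω₁=-5.088, θ₂=-0.038, ω₂=0.868, θ₃=-0.160, ω₃=-1.572
apply F[17]=-20.000 → step 18: x=0.760, v=-0.154, θ₁=-1.631, ω₁=-5.322, θ₂=-0.020, ω₂=0.917, θ₃=-0.191, ω₃=-1.549
apply F[18]=-20.000 → step 19: x=0.752, v=-0.687, θ₁=-1.741, ω₁=-5.625, θ₂=-0.002, ω₂=0.924, θ₃=-0.222, ω₃=-1.515
apply F[19]=-20.000 → step 20: x=0.733, v=-1.273, θ₁=-1.857, ω₁=-6.016, θ₂=0.017, ω₂=0.885, θ₃=-0.252, ω₃=-1.483
apply F[20]=-20.000 → step 21: x=0.701, v=-1.934, θ₁=-1.982, ω₁=-6.526, θ₂=0.034, ω₂=0.796, θ₃=-0.282, ω₃=-1.475
apply F[21]=-20.000 → step 22: x=0.654, v=-2.703, θ₁=-2.119, ω₁=-7.203, θ₂=0.048, ω₂=0.657, θ₃=-0.312, ω₃=-1.537
apply F[22]=-20.000 → step 23: x=0.591, v=-3.628, θ₁=-2.272, ω₁=-8.125, θ₂=0.060, ω₂=0.477, θ₃=-0.344, ω₃=-1.758
apply F[23]=-20.000 → step 24: x=0.508, v=-4.785, θ₁=-2.446, ω₁=-9.413, θ₂=0.067, ω₂=0.304, θ₃=-0.384, ω₃=-2.330
apply F[24]=-20.000 → step 25: x=0.398, v=-6.260, θ₁=-2.652, ω₁=-11.221, θ₂=0.073, ω₂=0.297, θ₃=-0.442, ω₃=-3.686
Max |angle| over trajectory = 2.652 rad = 151.9°.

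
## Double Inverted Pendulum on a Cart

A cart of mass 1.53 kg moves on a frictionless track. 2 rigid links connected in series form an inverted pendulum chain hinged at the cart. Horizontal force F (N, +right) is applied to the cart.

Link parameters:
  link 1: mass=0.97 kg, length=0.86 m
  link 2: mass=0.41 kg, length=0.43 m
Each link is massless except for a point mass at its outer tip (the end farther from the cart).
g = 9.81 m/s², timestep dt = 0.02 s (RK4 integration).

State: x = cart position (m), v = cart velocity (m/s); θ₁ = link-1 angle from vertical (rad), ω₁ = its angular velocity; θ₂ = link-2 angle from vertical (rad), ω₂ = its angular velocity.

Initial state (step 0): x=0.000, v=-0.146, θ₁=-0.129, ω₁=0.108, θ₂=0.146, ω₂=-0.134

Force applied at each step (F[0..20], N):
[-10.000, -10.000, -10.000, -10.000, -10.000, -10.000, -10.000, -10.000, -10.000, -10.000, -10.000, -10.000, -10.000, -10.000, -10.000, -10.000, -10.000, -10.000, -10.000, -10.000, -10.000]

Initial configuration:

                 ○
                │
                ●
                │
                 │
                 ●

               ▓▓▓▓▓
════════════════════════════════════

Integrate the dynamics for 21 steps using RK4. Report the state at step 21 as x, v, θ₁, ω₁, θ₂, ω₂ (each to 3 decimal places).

Answer: x=-0.588, v=-2.785, θ₁=0.376, ω₁=2.939, θ₂=0.837, ω₂=2.868

Derivation:
apply F[0]=-10.000 → step 1: x=-0.004, v=-0.254, θ₁=-0.126, ω₁=0.177, θ₂=0.145, ω₂=0.046
apply F[1]=-10.000 → step 2: x=-0.010, v=-0.362, θ₁=-0.122, ω₁=0.248, θ₂=0.148, ω₂=0.224
apply F[2]=-10.000 → step 3: x=-0.018, v=-0.471, θ₁=-0.116, ω₁=0.322, θ₂=0.154, ω₂=0.400
apply F[3]=-10.000 → step 4: x=-0.029, v=-0.582, θ₁=-0.109, ω₁=0.399, θ₂=0.164, ω₂=0.576
apply F[4]=-10.000 → step 5: x=-0.042, v=-0.694, θ₁=-0.100, ω₁=0.480, θ₂=0.177, ω₂=0.753
apply F[5]=-10.000 → step 6: x=-0.057, v=-0.808, θ₁=-0.090, ω₁=0.566, θ₂=0.194, ω₂=0.930
apply F[6]=-10.000 → step 7: x=-0.074, v=-0.924, θ₁=-0.078, ω₁=0.658, θ₂=0.214, ω₂=1.108
apply F[7]=-10.000 → step 8: x=-0.094, v=-1.043, θ₁=-0.063, ω₁=0.755, θ₂=0.238, ω₂=1.287
apply F[8]=-10.000 → step 9: x=-0.116, v=-1.165, θ₁=-0.047, ω₁=0.860, θ₂=0.266, ω₂=1.467
apply F[9]=-10.000 → step 10: x=-0.140, v=-1.290, θ₁=-0.029, ω₁=0.973, θ₂=0.297, ω₂=1.647
apply F[10]=-10.000 → step 11: x=-0.167, v=-1.418, θ₁=-0.008, ω₁=1.095, θ₂=0.332, ω₂=1.826
apply F[11]=-10.000 → step 12: x=-0.197, v=-1.549, θ₁=0.015, ω₁=1.228, θ₂=0.370, ω₂=2.001
apply F[12]=-10.000 → step 13: x=-0.229, v=-1.683, θ₁=0.041, ω₁=1.371, θ₂=0.412, ω₂=2.172
apply F[13]=-10.000 → step 14: x=-0.264, v=-1.820, θ₁=0.070, ω₁=1.526, θ₂=0.457, ω₂=2.334
apply F[14]=-10.000 → step 15: x=-0.302, v=-1.960, θ₁=0.102, ω₁=1.694, θ₂=0.505, ω₂=2.484
apply F[15]=-10.000 → step 16: x=-0.343, v=-2.102, θ₁=0.138, ω₁=1.874, θ₂=0.556, ω₂=2.617
apply F[16]=-10.000 → step 17: x=-0.386, v=-2.244, θ₁=0.177, ω₁=2.067, θ₂=0.610, ω₂=2.730
apply F[17]=-10.000 → step 18: x=-0.433, v=-2.385, θ₁=0.220, ω₁=2.271, θ₂=0.665, ω₂=2.815
apply F[18]=-10.000 → step 19: x=-0.482, v=-2.524, θ₁=0.268, ω₁=2.486, θ₂=0.722, ω₂=2.870
apply F[19]=-10.000 → step 20: x=-0.534, v=-2.658, θ₁=0.320, ω₁=2.710, θ₂=0.780, ω₂=2.889
apply F[20]=-10.000 → step 21: x=-0.588, v=-2.785, θ₁=0.376, ω₁=2.939, θ₂=0.837, ω₂=2.868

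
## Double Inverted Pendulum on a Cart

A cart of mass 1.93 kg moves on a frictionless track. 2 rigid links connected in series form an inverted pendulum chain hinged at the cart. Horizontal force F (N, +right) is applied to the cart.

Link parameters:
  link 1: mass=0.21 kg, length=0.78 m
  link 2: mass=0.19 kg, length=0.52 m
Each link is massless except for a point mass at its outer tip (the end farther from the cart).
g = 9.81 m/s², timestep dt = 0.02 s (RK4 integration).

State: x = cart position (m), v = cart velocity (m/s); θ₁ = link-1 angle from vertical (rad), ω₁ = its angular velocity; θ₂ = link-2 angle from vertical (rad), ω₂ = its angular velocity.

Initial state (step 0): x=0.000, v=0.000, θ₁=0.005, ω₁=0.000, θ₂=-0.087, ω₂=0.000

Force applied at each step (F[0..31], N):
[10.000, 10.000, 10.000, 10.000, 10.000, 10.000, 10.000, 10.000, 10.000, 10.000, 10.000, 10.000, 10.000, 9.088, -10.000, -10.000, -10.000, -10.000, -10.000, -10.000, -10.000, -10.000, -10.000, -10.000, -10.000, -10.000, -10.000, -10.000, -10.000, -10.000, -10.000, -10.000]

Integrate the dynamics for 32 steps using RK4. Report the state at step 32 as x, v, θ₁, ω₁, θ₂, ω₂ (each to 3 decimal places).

apply F[0]=+10.000 → step 1: x=0.001, v=0.103, θ₁=0.004, ω₁=-0.111, θ₂=-0.088, ω₂=-0.066
apply F[1]=+10.000 → step 2: x=0.004, v=0.207, θ₁=0.001, ω₁=-0.223, θ₂=-0.090, ω₂=-0.130
apply F[2]=+10.000 → step 3: x=0.009, v=0.311, θ₁=-0.005, ω₁=-0.336, θ₂=-0.093, ω₂=-0.193
apply F[3]=+10.000 → step 4: x=0.017, v=0.415, θ₁=-0.013, ω₁=-0.453, θ₂=-0.097, ω₂=-0.254
apply F[4]=+10.000 → step 5: x=0.026, v=0.519, θ₁=-0.023, ω₁=-0.573, θ₂=-0.103, ω₂=-0.310
apply F[5]=+10.000 → step 6: x=0.037, v=0.624, θ₁=-0.036, ω₁=-0.698, θ₂=-0.110, ω₂=-0.363
apply F[6]=+10.000 → step 7: x=0.051, v=0.729, θ₁=-0.051, ω₁=-0.829, θ₂=-0.117, ω₂=-0.409
apply F[7]=+10.000 → step 8: x=0.066, v=0.835, θ₁=-0.069, ω₁=-0.967, θ₂=-0.126, ω₂=-0.449
apply F[8]=+10.000 → step 9: x=0.084, v=0.941, θ₁=-0.090, ω₁=-1.113, θ₂=-0.135, ω₂=-0.481
apply F[9]=+10.000 → step 10: x=0.104, v=1.048, θ₁=-0.114, ω₁=-1.268, θ₂=-0.145, ω₂=-0.503
apply F[10]=+10.000 → step 11: x=0.126, v=1.156, θ₁=-0.141, ω₁=-1.432, θ₂=-0.155, ω₂=-0.516
apply F[11]=+10.000 → step 12: x=0.150, v=1.264, θ₁=-0.171, ω₁=-1.607, θ₂=-0.166, ω₂=-0.519
apply F[12]=+10.000 → step 13: x=0.177, v=1.372, θ₁=-0.205, ω₁=-1.793, θ₂=-0.176, ω₂=-0.511
apply F[13]=+9.088 → step 14: x=0.205, v=1.472, θ₁=-0.243, ω₁=-1.979, θ₂=-0.186, ω₂=-0.494
apply F[14]=-10.000 → step 15: x=0.234, v=1.376, θ₁=-0.282, ω₁=-1.938, θ₂=-0.196, ω₂=-0.454
apply F[15]=-10.000 → step 16: x=0.260, v=1.282, θ₁=-0.320, ω₁=-1.916, θ₂=-0.204, ω₂=-0.397
apply F[16]=-10.000 → step 17: x=0.285, v=1.189, θ₁=-0.359, ω₁=-1.911, θ₂=-0.211, ω₂=-0.322
apply F[17]=-10.000 → step 18: x=0.308, v=1.098, θ₁=-0.397, ω₁=-1.923, θ₂=-0.217, ω₂=-0.230
apply F[18]=-10.000 → step 19: x=0.329, v=1.007, θ₁=-0.436, ω₁=-1.952, θ₂=-0.221, ω₂=-0.120
apply F[19]=-10.000 → step 20: x=0.348, v=0.916, θ₁=-0.475, ω₁=-1.997, θ₂=-0.222, ω₂=0.005
apply F[20]=-10.000 → step 21: x=0.366, v=0.827, θ₁=-0.516, ω₁=-2.058, θ₂=-0.220, ω₂=0.145
apply F[21]=-10.000 → step 22: x=0.381, v=0.737, θ₁=-0.558, ω₁=-2.134, θ₂=-0.216, ω₂=0.299
apply F[22]=-10.000 → step 23: x=0.395, v=0.648, θ₁=-0.601, ω₁=-2.224, θ₂=-0.208, ω₂=0.461
apply F[23]=-10.000 → step 24: x=0.407, v=0.558, θ₁=-0.647, ω₁=-2.325, θ₂=-0.197, ω₂=0.630
apply F[24]=-10.000 → step 25: x=0.417, v=0.467, θ₁=-0.694, ω₁=-2.436, θ₂=-0.183, ω₂=0.799
apply F[25]=-10.000 → step 26: x=0.426, v=0.375, θ₁=-0.744, ω₁=-2.555, θ₂=-0.165, ω₂=0.963
apply F[26]=-10.000 → step 27: x=0.432, v=0.282, θ₁=-0.796, ω₁=-2.680, θ₂=-0.145, ω₂=1.117
apply F[27]=-10.000 → step 28: x=0.437, v=0.187, θ₁=-0.851, ω₁=-2.809, θ₂=-0.121, ω₂=1.253
apply F[28]=-10.000 → step 29: x=0.440, v=0.091, θ₁=-0.909, ω₁=-2.943, θ₂=-0.095, ω₂=1.367
apply F[29]=-10.000 → step 30: x=0.441, v=-0.008, θ₁=-0.969, ω₁=-3.079, θ₂=-0.066, ω₂=1.453
apply F[30]=-10.000 → step 31: x=0.439, v=-0.108, θ₁=-1.032, ω₁=-3.220, θ₂=-0.037, ω₂=1.508
apply F[31]=-10.000 → step 32: x=0.436, v=-0.211, θ₁=-1.098, ω₁=-3.367, θ₂=-0.006, ω₂=1.526

Answer: x=0.436, v=-0.211, θ₁=-1.098, ω₁=-3.367, θ₂=-0.006, ω₂=1.526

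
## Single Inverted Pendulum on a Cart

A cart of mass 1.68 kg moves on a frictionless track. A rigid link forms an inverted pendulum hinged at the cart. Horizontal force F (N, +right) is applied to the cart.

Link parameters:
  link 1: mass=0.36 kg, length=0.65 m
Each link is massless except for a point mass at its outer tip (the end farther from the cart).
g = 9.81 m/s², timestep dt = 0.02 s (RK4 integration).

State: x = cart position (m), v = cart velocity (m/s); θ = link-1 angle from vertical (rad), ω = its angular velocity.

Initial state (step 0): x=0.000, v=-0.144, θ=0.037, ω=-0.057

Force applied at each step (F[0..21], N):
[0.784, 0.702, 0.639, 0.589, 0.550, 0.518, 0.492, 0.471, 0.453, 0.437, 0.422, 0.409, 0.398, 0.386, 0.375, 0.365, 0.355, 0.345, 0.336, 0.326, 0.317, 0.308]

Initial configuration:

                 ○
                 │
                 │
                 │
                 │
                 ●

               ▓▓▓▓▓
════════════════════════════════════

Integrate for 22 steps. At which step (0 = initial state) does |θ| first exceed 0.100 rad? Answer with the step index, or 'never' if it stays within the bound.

Answer: never

Derivation:
apply F[0]=+0.784 → step 1: x=-0.003, v=-0.136, θ=0.036, ω=-0.058
apply F[1]=+0.702 → step 2: x=-0.005, v=-0.129, θ=0.035, ω=-0.058
apply F[2]=+0.639 → step 3: x=-0.008, v=-0.123, θ=0.034, ω=-0.057
apply F[3]=+0.589 → step 4: x=-0.010, v=-0.118, θ=0.032, ω=-0.056
apply F[4]=+0.550 → step 5: x=-0.013, v=-0.112, θ=0.031, ω=-0.054
apply F[5]=+0.518 → step 6: x=-0.015, v=-0.107, θ=0.030, ω=-0.052
apply F[6]=+0.492 → step 7: x=-0.017, v=-0.103, θ=0.029, ω=-0.051
apply F[7]=+0.471 → step 8: x=-0.019, v=-0.098, θ=0.028, ω=-0.049
apply F[8]=+0.453 → step 9: x=-0.021, v=-0.094, θ=0.027, ω=-0.047
apply F[9]=+0.437 → step 10: x=-0.023, v=-0.090, θ=0.026, ω=-0.045
apply F[10]=+0.422 → step 11: x=-0.025, v=-0.086, θ=0.025, ω=-0.043
apply F[11]=+0.409 → step 12: x=-0.026, v=-0.082, θ=0.025, ω=-0.041
apply F[12]=+0.398 → step 13: x=-0.028, v=-0.079, θ=0.024, ω=-0.040
apply F[13]=+0.386 → step 14: x=-0.029, v=-0.075, θ=0.023, ω=-0.038
apply F[14]=+0.375 → step 15: x=-0.031, v=-0.072, θ=0.022, ω=-0.037
apply F[15]=+0.365 → step 16: x=-0.032, v=-0.068, θ=0.022, ω=-0.036
apply F[16]=+0.355 → step 17: x=-0.034, v=-0.065, θ=0.021, ω=-0.034
apply F[17]=+0.345 → step 18: x=-0.035, v=-0.062, θ=0.020, ω=-0.033
apply F[18]=+0.336 → step 19: x=-0.036, v=-0.058, θ=0.020, ω=-0.032
apply F[19]=+0.326 → step 20: x=-0.037, v=-0.055, θ=0.019, ω=-0.031
apply F[20]=+0.317 → step 21: x=-0.038, v=-0.052, θ=0.018, ω=-0.030
apply F[21]=+0.308 → step 22: x=-0.039, v=-0.049, θ=0.018, ω=-0.029
max |θ| = 0.037 ≤ 0.100 over all 23 states.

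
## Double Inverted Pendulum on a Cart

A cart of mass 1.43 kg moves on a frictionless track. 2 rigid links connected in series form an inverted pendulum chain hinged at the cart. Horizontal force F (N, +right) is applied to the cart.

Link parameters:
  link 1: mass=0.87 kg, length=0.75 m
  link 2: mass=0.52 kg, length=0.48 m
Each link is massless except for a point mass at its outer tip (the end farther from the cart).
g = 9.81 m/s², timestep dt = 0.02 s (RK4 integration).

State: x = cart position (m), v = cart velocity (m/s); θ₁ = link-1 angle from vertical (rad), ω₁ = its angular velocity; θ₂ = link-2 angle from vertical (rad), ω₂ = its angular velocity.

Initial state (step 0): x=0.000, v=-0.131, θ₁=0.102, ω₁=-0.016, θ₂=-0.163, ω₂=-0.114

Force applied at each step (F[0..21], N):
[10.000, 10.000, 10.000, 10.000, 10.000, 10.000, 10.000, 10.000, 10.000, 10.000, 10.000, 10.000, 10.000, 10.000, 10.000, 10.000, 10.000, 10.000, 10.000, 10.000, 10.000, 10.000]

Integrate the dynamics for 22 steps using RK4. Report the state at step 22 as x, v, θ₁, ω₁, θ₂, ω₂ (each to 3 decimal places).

Answer: x=0.580, v=2.764, θ₁=-0.585, ω₁=-3.986, θ₂=-0.980, ω₂=-2.472

Derivation:
apply F[0]=+10.000 → step 1: x=-0.001, v=-0.011, θ₁=0.101, ω₁=-0.109, θ₂=-0.167, ω₂=-0.288
apply F[1]=+10.000 → step 2: x=-0.000, v=0.110, θ₁=0.098, ω₁=-0.203, θ₂=-0.175, ω₂=-0.464
apply F[2]=+10.000 → step 3: x=0.003, v=0.232, θ₁=0.093, ω₁=-0.299, θ₂=-0.186, ω₂=-0.641
apply F[3]=+10.000 → step 4: x=0.009, v=0.355, θ₁=0.086, ω₁=-0.399, θ₂=-0.200, ω₂=-0.821
apply F[4]=+10.000 → step 5: x=0.017, v=0.480, θ₁=0.077, ω₁=-0.503, θ₂=-0.218, ω₂=-1.002
apply F[5]=+10.000 → step 6: x=0.028, v=0.607, θ₁=0.066, ω₁=-0.613, θ₂=-0.240, ω₂=-1.185
apply F[6]=+10.000 → step 7: x=0.041, v=0.736, θ₁=0.052, ω₁=-0.730, θ₂=-0.266, ω₂=-1.370
apply F[7]=+10.000 → step 8: x=0.058, v=0.868, θ₁=0.036, ω₁=-0.856, θ₂=-0.295, ω₂=-1.555
apply F[8]=+10.000 → step 9: x=0.076, v=1.004, θ₁=0.018, ω₁=-0.992, θ₂=-0.328, ω₂=-1.740
apply F[9]=+10.000 → step 10: x=0.098, v=1.143, θ₁=-0.003, ω₁=-1.140, θ₂=-0.365, ω₂=-1.921
apply F[10]=+10.000 → step 11: x=0.122, v=1.285, θ₁=-0.028, ω₁=-1.301, θ₂=-0.405, ω₂=-2.097
apply F[11]=+10.000 → step 12: x=0.149, v=1.430, θ₁=-0.056, ω₁=-1.476, θ₂=-0.449, ω₂=-2.265
apply F[12]=+10.000 → step 13: x=0.179, v=1.578, θ₁=-0.087, ω₁=-1.668, θ₂=-0.495, ω₂=-2.419
apply F[13]=+10.000 → step 14: x=0.212, v=1.728, θ₁=-0.122, ω₁=-1.876, θ₂=-0.545, ω₂=-2.557
apply F[14]=+10.000 → step 15: x=0.248, v=1.879, θ₁=-0.162, ω₁=-2.101, θ₂=-0.598, ω₂=-2.671
apply F[15]=+10.000 → step 16: x=0.287, v=2.030, θ₁=-0.207, ω₁=-2.343, θ₂=-0.652, ω₂=-2.757
apply F[16]=+10.000 → step 17: x=0.329, v=2.178, θ₁=-0.256, ω₁=-2.600, θ₂=-0.708, ω₂=-2.810
apply F[17]=+10.000 → step 18: x=0.374, v=2.320, θ₁=-0.311, ω₁=-2.869, θ₂=-0.764, ω₂=-2.824
apply F[18]=+10.000 → step 19: x=0.422, v=2.454, θ₁=-0.371, ω₁=-3.146, θ₂=-0.820, ω₂=-2.796
apply F[19]=+10.000 → step 20: x=0.473, v=2.575, θ₁=-0.437, ω₁=-3.428, θ₂=-0.876, ω₂=-2.727
apply F[20]=+10.000 → step 21: x=0.525, v=2.679, θ₁=-0.508, ω₁=-3.710, θ₂=-0.929, ω₂=-2.617
apply F[21]=+10.000 → step 22: x=0.580, v=2.764, θ₁=-0.585, ω₁=-3.986, θ₂=-0.980, ω₂=-2.472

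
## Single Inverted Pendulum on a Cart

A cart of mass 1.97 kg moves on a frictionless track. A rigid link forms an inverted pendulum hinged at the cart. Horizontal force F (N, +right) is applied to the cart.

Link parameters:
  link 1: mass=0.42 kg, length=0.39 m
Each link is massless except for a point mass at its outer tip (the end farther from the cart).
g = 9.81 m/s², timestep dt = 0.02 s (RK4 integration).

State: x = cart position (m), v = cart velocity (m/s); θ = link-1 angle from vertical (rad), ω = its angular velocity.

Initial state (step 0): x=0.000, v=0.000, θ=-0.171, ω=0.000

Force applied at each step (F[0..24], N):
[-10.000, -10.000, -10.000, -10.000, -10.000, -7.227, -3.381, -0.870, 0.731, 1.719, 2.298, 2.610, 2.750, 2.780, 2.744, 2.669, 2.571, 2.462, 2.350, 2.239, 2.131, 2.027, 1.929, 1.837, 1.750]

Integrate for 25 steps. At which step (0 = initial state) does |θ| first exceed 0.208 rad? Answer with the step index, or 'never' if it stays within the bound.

apply F[0]=-10.000 → step 1: x=-0.001, v=-0.094, θ=-0.169, ω=0.152
apply F[1]=-10.000 → step 2: x=-0.004, v=-0.188, θ=-0.165, ω=0.306
apply F[2]=-10.000 → step 3: x=-0.008, v=-0.282, θ=-0.157, ω=0.464
apply F[3]=-10.000 → step 4: x=-0.015, v=-0.377, θ=-0.146, ω=0.629
apply F[4]=-10.000 → step 5: x=-0.024, v=-0.473, θ=-0.132, ω=0.801
apply F[5]=-7.227 → step 6: x=-0.034, v=-0.541, θ=-0.115, ω=0.913
apply F[6]=-3.381 → step 7: x=-0.045, v=-0.571, θ=-0.096, ω=0.936
apply F[7]=-0.870 → step 8: x=-0.056, v=-0.576, θ=-0.078, ω=0.906
apply F[8]=+0.731 → step 9: x=-0.068, v=-0.566, θ=-0.061, ω=0.845
apply F[9]=+1.719 → step 10: x=-0.079, v=-0.547, θ=-0.044, ω=0.768
apply F[10]=+2.298 → step 11: x=-0.090, v=-0.522, θ=-0.030, ω=0.686
apply F[11]=+2.610 → step 12: x=-0.100, v=-0.494, θ=-0.017, ω=0.604
apply F[12]=+2.750 → step 13: x=-0.109, v=-0.466, θ=-0.006, ω=0.526
apply F[13]=+2.780 → step 14: x=-0.118, v=-0.438, θ=0.004, ω=0.453
apply F[14]=+2.744 → step 15: x=-0.127, v=-0.410, θ=0.012, ω=0.387
apply F[15]=+2.669 → step 16: x=-0.135, v=-0.384, θ=0.020, ω=0.327
apply F[16]=+2.571 → step 17: x=-0.142, v=-0.359, θ=0.026, ω=0.274
apply F[17]=+2.462 → step 18: x=-0.149, v=-0.335, θ=0.031, ω=0.227
apply F[18]=+2.350 → step 19: x=-0.156, v=-0.312, θ=0.035, ω=0.186
apply F[19]=+2.239 → step 20: x=-0.162, v=-0.291, θ=0.038, ω=0.150
apply F[20]=+2.131 → step 21: x=-0.167, v=-0.271, θ=0.041, ω=0.118
apply F[21]=+2.027 → step 22: x=-0.172, v=-0.252, θ=0.043, ω=0.091
apply F[22]=+1.929 → step 23: x=-0.177, v=-0.234, θ=0.044, ω=0.068
apply F[23]=+1.837 → step 24: x=-0.182, v=-0.218, θ=0.046, ω=0.047
apply F[24]=+1.750 → step 25: x=-0.186, v=-0.202, θ=0.046, ω=0.030
max |θ| = 0.171 ≤ 0.208 over all 26 states.

Answer: never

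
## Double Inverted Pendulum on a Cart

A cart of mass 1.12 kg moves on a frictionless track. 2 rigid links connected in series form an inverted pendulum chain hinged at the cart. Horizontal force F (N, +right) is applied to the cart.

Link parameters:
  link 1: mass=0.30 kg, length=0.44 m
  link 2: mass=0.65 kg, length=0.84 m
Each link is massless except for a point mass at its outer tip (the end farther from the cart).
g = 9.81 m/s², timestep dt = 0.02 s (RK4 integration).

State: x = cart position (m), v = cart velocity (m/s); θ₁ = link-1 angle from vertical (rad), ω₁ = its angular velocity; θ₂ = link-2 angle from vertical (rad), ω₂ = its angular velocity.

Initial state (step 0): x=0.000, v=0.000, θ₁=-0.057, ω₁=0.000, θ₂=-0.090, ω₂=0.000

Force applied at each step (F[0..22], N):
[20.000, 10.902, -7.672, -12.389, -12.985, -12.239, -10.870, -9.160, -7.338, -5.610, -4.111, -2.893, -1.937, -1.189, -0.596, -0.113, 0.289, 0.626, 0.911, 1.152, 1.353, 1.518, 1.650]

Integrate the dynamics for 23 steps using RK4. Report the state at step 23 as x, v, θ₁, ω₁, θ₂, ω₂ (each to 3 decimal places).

apply F[0]=+20.000 → step 1: x=0.004, v=0.366, θ₁=-0.065, ω₁=-0.831, θ₂=-0.090, ω₂=-0.020
apply F[1]=+10.902 → step 2: x=0.013, v=0.571, θ₁=-0.087, ω₁=-1.317, θ₂=-0.091, ω₂=-0.030
apply F[2]=-7.672 → step 3: x=0.023, v=0.451, θ₁=-0.111, ω₁=-1.096, θ₂=-0.091, ω₂=-0.024
apply F[3]=-12.389 → step 4: x=0.030, v=0.251, θ₁=-0.129, ω₁=-0.729, θ₂=-0.092, ω₂=-0.000
apply F[4]=-12.985 → step 5: x=0.033, v=0.044, θ₁=-0.140, ω₁=-0.370, θ₂=-0.091, ω₂=0.036
apply F[5]=-12.239 → step 6: x=0.032, v=-0.148, θ₁=-0.144, ω₁=-0.058, θ₂=-0.090, ω₂=0.079
apply F[6]=-10.870 → step 7: x=0.028, v=-0.316, θ₁=-0.143, ω₁=0.197, θ₂=-0.088, ω₂=0.123
apply F[7]=-9.160 → step 8: x=0.020, v=-0.454, θ₁=-0.137, ω₁=0.391, θ₂=-0.085, ω₂=0.166
apply F[8]=-7.338 → step 9: x=0.010, v=-0.562, θ₁=-0.128, ω₁=0.526, θ₂=-0.081, ω₂=0.204
apply F[9]=-5.610 → step 10: x=-0.002, v=-0.642, θ₁=-0.116, ω₁=0.609, θ₂=-0.077, ω₂=0.236
apply F[10]=-4.111 → step 11: x=-0.016, v=-0.697, θ₁=-0.104, ω₁=0.650, θ₂=-0.072, ω₂=0.263
apply F[11]=-2.893 → step 12: x=-0.030, v=-0.733, θ₁=-0.091, ω₁=0.660, θ₂=-0.067, ω₂=0.283
apply F[12]=-1.937 → step 13: x=-0.045, v=-0.753, θ₁=-0.078, ω₁=0.651, θ₂=-0.061, ω₂=0.298
apply F[13]=-1.189 → step 14: x=-0.060, v=-0.763, θ₁=-0.065, ω₁=0.628, θ₂=-0.055, ω₂=0.308
apply F[14]=-0.596 → step 15: x=-0.075, v=-0.764, θ₁=-0.053, ω₁=0.597, θ₂=-0.048, ω₂=0.313
apply F[15]=-0.113 → step 16: x=-0.091, v=-0.759, θ₁=-0.041, ω₁=0.562, θ₂=-0.042, ω₂=0.314
apply F[16]=+0.289 → step 17: x=-0.106, v=-0.748, θ₁=-0.030, ω₁=0.524, θ₂=-0.036, ω₂=0.312
apply F[17]=+0.626 → step 18: x=-0.120, v=-0.732, θ₁=-0.020, ω₁=0.485, θ₂=-0.030, ω₂=0.306
apply F[18]=+0.911 → step 19: x=-0.135, v=-0.713, θ₁=-0.011, ω₁=0.446, θ₂=-0.024, ω₂=0.298
apply F[19]=+1.152 → step 20: x=-0.149, v=-0.692, θ₁=-0.002, ω₁=0.407, θ₂=-0.018, ω₂=0.288
apply F[20]=+1.353 → step 21: x=-0.163, v=-0.668, θ₁=0.005, ω₁=0.369, θ₂=-0.012, ω₂=0.276
apply F[21]=+1.518 → step 22: x=-0.176, v=-0.642, θ₁=0.012, ω₁=0.333, θ₂=-0.007, ω₂=0.263
apply F[22]=+1.650 → step 23: x=-0.188, v=-0.615, θ₁=0.019, ω₁=0.297, θ₂=-0.002, ω₂=0.248

Answer: x=-0.188, v=-0.615, θ₁=0.019, ω₁=0.297, θ₂=-0.002, ω₂=0.248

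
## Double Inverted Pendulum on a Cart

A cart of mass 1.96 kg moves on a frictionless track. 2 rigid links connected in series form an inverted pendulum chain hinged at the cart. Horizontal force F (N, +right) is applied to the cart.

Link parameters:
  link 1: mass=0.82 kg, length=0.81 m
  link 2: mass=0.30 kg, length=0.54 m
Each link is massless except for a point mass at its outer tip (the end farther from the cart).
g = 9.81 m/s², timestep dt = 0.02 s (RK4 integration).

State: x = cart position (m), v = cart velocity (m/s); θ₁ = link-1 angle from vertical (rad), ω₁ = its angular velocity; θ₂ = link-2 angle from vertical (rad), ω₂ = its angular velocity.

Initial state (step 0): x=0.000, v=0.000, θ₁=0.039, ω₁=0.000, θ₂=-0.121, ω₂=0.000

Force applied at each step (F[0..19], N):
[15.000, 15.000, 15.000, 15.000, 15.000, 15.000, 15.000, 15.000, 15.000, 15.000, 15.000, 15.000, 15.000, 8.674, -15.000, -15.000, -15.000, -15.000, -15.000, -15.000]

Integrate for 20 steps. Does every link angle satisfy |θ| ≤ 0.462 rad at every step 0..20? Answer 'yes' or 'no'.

apply F[0]=+15.000 → step 1: x=0.001, v=0.149, θ₁=0.037, ω₁=-0.160, θ₂=-0.122, ω₂=-0.080
apply F[1]=+15.000 → step 2: x=0.006, v=0.298, θ₁=0.033, ω₁=-0.321, θ₂=-0.124, ω₂=-0.159
apply F[2]=+15.000 → step 3: x=0.013, v=0.448, θ₁=0.025, ω₁=-0.486, θ₂=-0.128, ω₂=-0.236
apply F[3]=+15.000 → step 4: x=0.024, v=0.599, θ₁=0.013, ω₁=-0.655, θ₂=-0.134, ω₂=-0.308
apply F[4]=+15.000 → step 5: x=0.037, v=0.751, θ₁=-0.002, ω₁=-0.830, θ₂=-0.140, ω₂=-0.376
apply F[5]=+15.000 → step 6: x=0.054, v=0.905, θ₁=-0.020, ω₁=-1.012, θ₂=-0.149, ω₂=-0.436
apply F[6]=+15.000 → step 7: x=0.074, v=1.061, θ₁=-0.042, ω₁=-1.203, θ₂=-0.158, ω₂=-0.489
apply F[7]=+15.000 → step 8: x=0.096, v=1.219, θ₁=-0.068, ω₁=-1.403, θ₂=-0.168, ω₂=-0.532
apply F[8]=+15.000 → step 9: x=0.122, v=1.379, θ₁=-0.098, ω₁=-1.614, θ₂=-0.179, ω₂=-0.565
apply F[9]=+15.000 → step 10: x=0.152, v=1.540, θ₁=-0.133, ω₁=-1.836, θ₂=-0.191, ω₂=-0.587
apply F[10]=+15.000 → step 11: x=0.184, v=1.703, θ₁=-0.172, ω₁=-2.069, θ₂=-0.202, ω₂=-0.599
apply F[11]=+15.000 → step 12: x=0.220, v=1.865, θ₁=-0.216, ω₁=-2.311, θ₂=-0.215, ω₂=-0.602
apply F[12]=+15.000 → step 13: x=0.259, v=2.025, θ₁=-0.264, ω₁=-2.561, θ₂=-0.227, ω₂=-0.600
apply F[13]=+8.674 → step 14: x=0.300, v=2.121, θ₁=-0.317, ω₁=-2.745, θ₂=-0.238, ω₂=-0.594
apply F[14]=-15.000 → step 15: x=0.341, v=1.989, θ₁=-0.372, ω₁=-2.678, θ₂=-0.250, ω₂=-0.566
apply F[15]=-15.000 → step 16: x=0.380, v=1.861, θ₁=-0.425, ω₁=-2.634, θ₂=-0.261, ω₂=-0.525
apply F[16]=-15.000 → step 17: x=0.416, v=1.737, θ₁=-0.477, ω₁=-2.611, θ₂=-0.271, ω₂=-0.470
apply F[17]=-15.000 → step 18: x=0.449, v=1.617, θ₁=-0.529, ω₁=-2.609, θ₂=-0.280, ω₂=-0.403
apply F[18]=-15.000 → step 19: x=0.480, v=1.498, θ₁=-0.582, ω₁=-2.626, θ₂=-0.287, ω₂=-0.325
apply F[19]=-15.000 → step 20: x=0.509, v=1.381, θ₁=-0.635, ω₁=-2.661, θ₂=-0.293, ω₂=-0.238
Max |angle| over trajectory = 0.635 rad; bound = 0.462 → exceeded.

Answer: no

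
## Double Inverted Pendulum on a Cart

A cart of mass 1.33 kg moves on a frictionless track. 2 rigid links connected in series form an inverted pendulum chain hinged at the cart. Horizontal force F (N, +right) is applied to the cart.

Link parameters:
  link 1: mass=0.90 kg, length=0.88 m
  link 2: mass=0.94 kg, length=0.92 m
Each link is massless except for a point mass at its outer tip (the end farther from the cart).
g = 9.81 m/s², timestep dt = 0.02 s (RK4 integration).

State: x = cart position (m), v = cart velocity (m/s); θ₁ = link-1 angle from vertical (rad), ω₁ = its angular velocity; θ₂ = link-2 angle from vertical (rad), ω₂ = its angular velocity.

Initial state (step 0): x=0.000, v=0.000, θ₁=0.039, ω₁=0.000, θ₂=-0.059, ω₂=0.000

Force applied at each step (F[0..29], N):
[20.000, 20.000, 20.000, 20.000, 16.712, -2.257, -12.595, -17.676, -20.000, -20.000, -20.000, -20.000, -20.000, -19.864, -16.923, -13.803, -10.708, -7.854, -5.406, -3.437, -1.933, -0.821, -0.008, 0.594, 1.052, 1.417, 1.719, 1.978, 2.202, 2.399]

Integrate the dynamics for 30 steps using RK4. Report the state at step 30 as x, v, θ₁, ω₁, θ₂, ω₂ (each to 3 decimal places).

apply F[0]=+20.000 → step 1: x=0.003, v=0.290, θ₁=0.036, ω₁=-0.297, θ₂=-0.059, ω₂=-0.044
apply F[1]=+20.000 → step 2: x=0.012, v=0.582, θ₁=0.027, ω₁=-0.600, θ₂=-0.061, ω₂=-0.085
apply F[2]=+20.000 → step 3: x=0.026, v=0.877, θ₁=0.012, ω₁=-0.913, θ₂=-0.063, ω₂=-0.120
apply F[3]=+20.000 → step 4: x=0.047, v=1.178, θ₁=-0.010, ω₁=-1.240, θ₂=-0.065, ω₂=-0.145
apply F[4]=+16.712 → step 5: x=0.073, v=1.434, θ₁=-0.037, ω₁=-1.528, θ₂=-0.069, ω₂=-0.161
apply F[5]=-2.257 → step 6: x=0.101, v=1.411, θ₁=-0.068, ω₁=-1.511, θ₂=-0.072, ω₂=-0.167
apply F[6]=-12.595 → step 7: x=0.128, v=1.241, θ₁=-0.096, ω₁=-1.339, θ₂=-0.075, ω₂=-0.163
apply F[7]=-17.676 → step 8: x=0.150, v=1.005, θ₁=-0.120, ω₁=-1.103, θ₂=-0.078, ω₂=-0.150
apply F[8]=-20.000 → step 9: x=0.168, v=0.742, θ₁=-0.140, ω₁=-0.848, θ₂=-0.081, ω₂=-0.126
apply F[9]=-20.000 → step 10: x=0.180, v=0.486, θ₁=-0.154, ω₁=-0.611, θ₂=-0.083, ω₂=-0.094
apply F[10]=-20.000 → step 11: x=0.187, v=0.236, θ₁=-0.164, ω₁=-0.385, θ₂=-0.085, ω₂=-0.055
apply F[11]=-20.000 → step 12: x=0.189, v=-0.012, θ₁=-0.170, ω₁=-0.168, θ₂=-0.085, ω₂=-0.013
apply F[12]=-20.000 → step 13: x=0.187, v=-0.258, θ₁=-0.171, ω₁=0.046, θ₂=-0.085, ω₂=0.031
apply F[13]=-19.864 → step 14: x=0.179, v=-0.502, θ₁=-0.168, ω₁=0.258, θ₂=-0.084, ω₂=0.075
apply F[14]=-16.923 → step 15: x=0.167, v=-0.706, θ₁=-0.161, ω₁=0.429, θ₂=-0.082, ω₂=0.115
apply F[15]=-13.803 → step 16: x=0.151, v=-0.867, θ₁=-0.151, ω₁=0.556, θ₂=-0.080, ω₂=0.151
apply F[16]=-10.708 → step 17: x=0.133, v=-0.987, θ₁=-0.139, ω₁=0.643, θ₂=-0.076, ω₂=0.182
apply F[17]=-7.854 → step 18: x=0.112, v=-1.069, θ₁=-0.126, ω₁=0.692, θ₂=-0.072, ω₂=0.207
apply F[18]=-5.406 → step 19: x=0.090, v=-1.119, θ₁=-0.112, ω₁=0.711, θ₂=-0.068, ω₂=0.228
apply F[19]=-3.437 → step 20: x=0.068, v=-1.144, θ₁=-0.098, ω₁=0.706, θ₂=-0.063, ω₂=0.244
apply F[20]=-1.933 → step 21: x=0.045, v=-1.149, θ₁=-0.084, ω₁=0.686, θ₂=-0.058, ω₂=0.257
apply F[21]=-0.821 → step 22: x=0.022, v=-1.142, θ₁=-0.071, ω₁=0.655, θ₂=-0.053, ω₂=0.266
apply F[22]=-0.008 → step 23: x=-0.001, v=-1.125, θ₁=-0.058, ω₁=0.619, θ₂=-0.048, ω₂=0.272
apply F[23]=+0.594 → step 24: x=-0.023, v=-1.103, θ₁=-0.046, ω₁=0.581, θ₂=-0.042, ω₂=0.274
apply F[24]=+1.052 → step 25: x=-0.045, v=-1.077, θ₁=-0.035, ω₁=0.542, θ₂=-0.037, ω₂=0.275
apply F[25]=+1.417 → step 26: x=-0.066, v=-1.048, θ₁=-0.024, ω₁=0.503, θ₂=-0.031, ω₂=0.273
apply F[26]=+1.719 → step 27: x=-0.087, v=-1.017, θ₁=-0.015, ω₁=0.466, θ₂=-0.026, ω₂=0.269
apply F[27]=+1.978 → step 28: x=-0.107, v=-0.984, θ₁=-0.006, ω₁=0.430, θ₂=-0.020, ω₂=0.263
apply F[28]=+2.202 → step 29: x=-0.126, v=-0.951, θ₁=0.003, ω₁=0.395, θ₂=-0.015, ω₂=0.256
apply F[29]=+2.399 → step 30: x=-0.145, v=-0.916, θ₁=0.010, ω₁=0.362, θ₂=-0.010, ω₂=0.248

Answer: x=-0.145, v=-0.916, θ₁=0.010, ω₁=0.362, θ₂=-0.010, ω₂=0.248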